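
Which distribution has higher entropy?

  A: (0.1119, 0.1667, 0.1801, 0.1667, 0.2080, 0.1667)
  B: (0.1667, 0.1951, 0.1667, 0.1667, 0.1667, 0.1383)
B

Both distributions are close to uniform, making this a harder comparison.

H(A) = 2.5627 bits
H(B) = 2.5780 bits

The distribution closer to uniform has higher entropy.
Answer: B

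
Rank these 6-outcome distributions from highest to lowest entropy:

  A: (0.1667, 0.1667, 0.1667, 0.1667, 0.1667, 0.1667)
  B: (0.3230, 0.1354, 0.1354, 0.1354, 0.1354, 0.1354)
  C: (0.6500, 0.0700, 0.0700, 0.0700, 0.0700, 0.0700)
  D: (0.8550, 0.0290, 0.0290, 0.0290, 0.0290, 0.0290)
A > B > C > D

Key insight: Entropy is maximized by uniform distributions and minimized by concentrated distributions.

Entropies:
  H(A) = 2.5850 bits
  H(B) = 2.4796 bits
  H(C) = 1.7467 bits
  H(D) = 0.9339 bits

Ranking: A > B > C > D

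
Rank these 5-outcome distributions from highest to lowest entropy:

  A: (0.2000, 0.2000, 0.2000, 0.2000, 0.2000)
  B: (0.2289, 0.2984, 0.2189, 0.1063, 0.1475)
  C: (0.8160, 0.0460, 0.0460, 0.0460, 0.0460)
A > B > C

Key insight: Entropy is maximized by uniform distributions and minimized by concentrated distributions.

- Uniform distributions have maximum entropy log₂(5) = 2.3219 bits
- The more "peaked" or concentrated a distribution, the lower its entropy

Entropies:
  H(A) = 2.3219 bits
  H(B) = 2.2383 bits
  H(C) = 1.0567 bits

Ranking: A > B > C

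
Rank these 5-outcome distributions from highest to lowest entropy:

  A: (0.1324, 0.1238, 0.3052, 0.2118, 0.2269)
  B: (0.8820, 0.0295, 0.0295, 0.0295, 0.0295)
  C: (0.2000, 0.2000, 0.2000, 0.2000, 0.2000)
C > A > B

Key insight: Entropy is maximized by uniform distributions and minimized by concentrated distributions.

- Uniform distributions have maximum entropy log₂(5) = 2.3219 bits
- The more "peaked" or concentrated a distribution, the lower its entropy

Entropies:
  H(A) = 2.2416 bits
  H(B) = 0.7596 bits
  H(C) = 2.3219 bits

Ranking: C > A > B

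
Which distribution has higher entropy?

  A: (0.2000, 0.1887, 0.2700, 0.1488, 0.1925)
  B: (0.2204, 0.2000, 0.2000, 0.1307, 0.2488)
A

Both distributions are close to uniform, making this a harder comparison.

H(A) = 2.2949 bits
H(B) = 2.2928 bits

The distribution closer to uniform has higher entropy.
Answer: A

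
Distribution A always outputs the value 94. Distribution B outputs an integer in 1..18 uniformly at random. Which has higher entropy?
B

A is deterministic, so H(A) = 0. B is uniform over 18 outcomes, so H(B) = log₂(18) = 4.170 bits. Any distribution with genuine randomness has higher entropy than a deterministic one.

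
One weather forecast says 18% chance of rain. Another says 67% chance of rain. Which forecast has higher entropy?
67% forecast

Treat each forecast as a Bernoulli distribution. Binary entropy is maximized at p=0.5 and falls off symmetrically toward 0 or 1. The 67% forecast is closer to 50%, so it is more uncertain. H(18%) ≈ 0.680 bits, H(67%) ≈ 0.915 bits.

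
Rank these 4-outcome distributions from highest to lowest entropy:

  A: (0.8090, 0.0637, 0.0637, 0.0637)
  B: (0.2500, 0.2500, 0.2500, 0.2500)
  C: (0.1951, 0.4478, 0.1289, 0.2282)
B > C > A

Key insight: Entropy is maximized by uniform distributions and minimized by concentrated distributions.

- Uniform distributions have maximum entropy log₂(4) = 2.0000 bits
- The more "peaked" or concentrated a distribution, the lower its entropy

Entropies:
  H(A) = 1.0063 bits
  H(B) = 2.0000 bits
  H(C) = 1.8464 bits

Ranking: B > C > A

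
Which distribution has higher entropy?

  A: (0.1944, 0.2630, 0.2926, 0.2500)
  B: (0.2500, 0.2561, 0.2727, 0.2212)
B

Both distributions are close to uniform, making this a harder comparison.

H(A) = 1.9849 bits
H(B) = 1.9960 bits

The distribution closer to uniform has higher entropy.
Answer: B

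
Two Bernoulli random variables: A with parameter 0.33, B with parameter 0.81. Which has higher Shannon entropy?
A

For binary distributions, entropy is maximized at p=0.5 and decreases as p moves toward 0 or 1.

H(A) = H(0.33) = 0.9149 bits
H(B) = H(0.81) = 0.7015 bits

Distribution A (p=0.33) is closer to uniform (p=0.5), so it has higher entropy.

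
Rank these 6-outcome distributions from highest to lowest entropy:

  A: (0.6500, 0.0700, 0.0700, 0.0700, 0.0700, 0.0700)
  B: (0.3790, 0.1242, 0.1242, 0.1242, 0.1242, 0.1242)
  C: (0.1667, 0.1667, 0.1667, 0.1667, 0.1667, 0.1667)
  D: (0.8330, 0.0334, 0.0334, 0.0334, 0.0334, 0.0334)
C > B > A > D

Key insight: Entropy is maximized by uniform distributions and minimized by concentrated distributions.

Entropies:
  H(A) = 1.7467 bits
  H(B) = 2.3993 bits
  H(C) = 2.5850 bits
  H(D) = 1.0386 bits

Ranking: C > B > A > D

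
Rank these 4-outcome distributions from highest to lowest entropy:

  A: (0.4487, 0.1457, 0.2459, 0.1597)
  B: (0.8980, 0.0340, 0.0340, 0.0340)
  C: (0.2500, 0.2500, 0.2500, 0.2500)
C > A > B

Key insight: Entropy is maximized by uniform distributions and minimized by concentrated distributions.

- Uniform distributions have maximum entropy log₂(4) = 2.0000 bits
- The more "peaked" or concentrated a distribution, the lower its entropy

Entropies:
  H(A) = 1.8439 bits
  H(B) = 0.6370 bits
  H(C) = 2.0000 bits

Ranking: C > A > B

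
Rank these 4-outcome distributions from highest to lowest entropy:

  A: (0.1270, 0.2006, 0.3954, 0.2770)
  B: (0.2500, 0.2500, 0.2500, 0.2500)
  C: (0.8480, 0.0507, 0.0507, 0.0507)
B > A > C

Key insight: Entropy is maximized by uniform distributions and minimized by concentrated distributions.

- Uniform distributions have maximum entropy log₂(4) = 2.0000 bits
- The more "peaked" or concentrated a distribution, the lower its entropy

Entropies:
  H(A) = 1.8853 bits
  H(B) = 2.0000 bits
  H(C) = 0.8557 bits

Ranking: B > A > C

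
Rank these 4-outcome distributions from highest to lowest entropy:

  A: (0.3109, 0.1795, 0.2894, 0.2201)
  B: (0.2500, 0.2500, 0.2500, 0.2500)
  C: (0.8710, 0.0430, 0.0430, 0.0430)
B > A > C

Key insight: Entropy is maximized by uniform distributions and minimized by concentrated distributions.

- Uniform distributions have maximum entropy log₂(4) = 2.0000 bits
- The more "peaked" or concentrated a distribution, the lower its entropy

Entropies:
  H(A) = 1.9672 bits
  H(B) = 2.0000 bits
  H(C) = 0.7591 bits

Ranking: B > A > C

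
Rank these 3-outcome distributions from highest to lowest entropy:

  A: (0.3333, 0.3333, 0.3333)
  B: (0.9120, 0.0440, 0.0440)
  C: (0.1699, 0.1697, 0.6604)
A > C > B

Key insight: Entropy is maximized by uniform distributions and minimized by concentrated distributions.

- Uniform distributions have maximum entropy log₂(3) = 1.5850 bits
- The more "peaked" or concentrated a distribution, the lower its entropy

Entropies:
  H(A) = 1.5850 bits
  H(B) = 0.5178 bits
  H(C) = 1.2641 bits

Ranking: A > C > B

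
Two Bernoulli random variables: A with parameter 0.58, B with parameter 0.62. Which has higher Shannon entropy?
A

For binary distributions, entropy is maximized at p=0.5 and decreases as p moves toward 0 or 1.

H(A) = H(0.58) = 0.9815 bits
H(B) = H(0.62) = 0.9580 bits

Distribution A (p=0.58) is closer to uniform (p=0.5), so it has higher entropy.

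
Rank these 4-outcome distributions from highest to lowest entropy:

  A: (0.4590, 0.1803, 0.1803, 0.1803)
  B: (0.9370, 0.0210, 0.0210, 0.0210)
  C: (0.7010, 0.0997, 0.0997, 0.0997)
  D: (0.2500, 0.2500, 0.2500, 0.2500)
D > A > C > B

Key insight: Entropy is maximized by uniform distributions and minimized by concentrated distributions.

Entropies:
  H(A) = 1.8526 bits
  H(B) = 0.4391 bits
  H(C) = 1.3540 bits
  H(D) = 2.0000 bits

Ranking: D > A > C > B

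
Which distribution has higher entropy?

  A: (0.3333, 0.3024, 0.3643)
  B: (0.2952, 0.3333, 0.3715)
A

Both distributions are close to uniform, making this a harder comparison.

H(A) = 1.5808 bits
H(B) = 1.5787 bits

The distribution closer to uniform has higher entropy.
Answer: A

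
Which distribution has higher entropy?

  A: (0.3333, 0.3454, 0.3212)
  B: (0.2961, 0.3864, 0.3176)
A

Both distributions are close to uniform, making this a harder comparison.

H(A) = 1.5843 bits
H(B) = 1.5755 bits

The distribution closer to uniform has higher entropy.
Answer: A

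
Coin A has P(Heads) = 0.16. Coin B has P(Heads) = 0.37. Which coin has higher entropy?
B

For binary distributions, entropy is maximized at p=0.5 and decreases as p moves toward 0 or 1.

H(A) = H(0.16) = 0.6343 bits
H(B) = H(0.37) = 0.9507 bits

Distribution B (p=0.37) is closer to uniform (p=0.5), so it has higher entropy.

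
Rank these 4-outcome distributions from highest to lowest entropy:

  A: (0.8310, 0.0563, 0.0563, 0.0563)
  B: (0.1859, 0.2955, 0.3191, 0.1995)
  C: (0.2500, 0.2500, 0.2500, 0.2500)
C > B > A

Key insight: Entropy is maximized by uniform distributions and minimized by concentrated distributions.

- Uniform distributions have maximum entropy log₂(4) = 2.0000 bits
- The more "peaked" or concentrated a distribution, the lower its entropy

Entropies:
  H(A) = 0.9233 bits
  H(B) = 1.9608 bits
  H(C) = 2.0000 bits

Ranking: C > B > A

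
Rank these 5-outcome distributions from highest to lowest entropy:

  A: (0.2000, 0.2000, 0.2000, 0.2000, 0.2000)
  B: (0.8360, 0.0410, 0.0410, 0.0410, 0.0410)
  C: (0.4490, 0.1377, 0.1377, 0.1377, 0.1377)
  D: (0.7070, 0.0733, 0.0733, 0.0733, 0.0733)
A > C > D > B

Key insight: Entropy is maximized by uniform distributions and minimized by concentrated distributions.

Entropies:
  H(A) = 2.3219 bits
  H(B) = 0.9718 bits
  H(C) = 2.0945 bits
  H(D) = 1.4586 bits

Ranking: A > C > D > B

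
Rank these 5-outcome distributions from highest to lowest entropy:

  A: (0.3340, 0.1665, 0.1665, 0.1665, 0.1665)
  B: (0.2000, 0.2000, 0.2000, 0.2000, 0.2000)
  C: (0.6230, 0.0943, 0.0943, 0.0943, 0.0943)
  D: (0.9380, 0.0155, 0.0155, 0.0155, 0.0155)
B > A > C > D

Key insight: Entropy is maximized by uniform distributions and minimized by concentrated distributions.

Entropies:
  H(A) = 2.2510 bits
  H(B) = 2.3219 bits
  H(C) = 1.7099 bits
  H(D) = 0.4593 bits

Ranking: B > A > C > D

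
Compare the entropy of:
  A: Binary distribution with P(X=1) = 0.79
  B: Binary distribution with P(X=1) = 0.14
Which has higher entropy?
A

For binary distributions, entropy is maximized at p=0.5 and decreases as p moves toward 0 or 1.

H(A) = H(0.79) = 0.7415 bits
H(B) = H(0.14) = 0.5842 bits

Distribution A (p=0.79) is closer to uniform (p=0.5), so it has higher entropy.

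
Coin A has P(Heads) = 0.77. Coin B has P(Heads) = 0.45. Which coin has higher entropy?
B

For binary distributions, entropy is maximized at p=0.5 and decreases as p moves toward 0 or 1.

H(A) = H(0.77) = 0.7780 bits
H(B) = H(0.45) = 0.9928 bits

Distribution B (p=0.45) is closer to uniform (p=0.5), so it has higher entropy.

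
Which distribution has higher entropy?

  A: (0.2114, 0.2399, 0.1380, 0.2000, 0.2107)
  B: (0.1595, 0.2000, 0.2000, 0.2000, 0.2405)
B

Both distributions are close to uniform, making this a harder comparison.

H(A) = 2.3001 bits
H(B) = 2.3100 bits

The distribution closer to uniform has higher entropy.
Answer: B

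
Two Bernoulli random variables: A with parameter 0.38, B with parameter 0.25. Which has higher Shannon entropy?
A

For binary distributions, entropy is maximized at p=0.5 and decreases as p moves toward 0 or 1.

H(A) = H(0.38) = 0.9580 bits
H(B) = H(0.25) = 0.8113 bits

Distribution A (p=0.38) is closer to uniform (p=0.5), so it has higher entropy.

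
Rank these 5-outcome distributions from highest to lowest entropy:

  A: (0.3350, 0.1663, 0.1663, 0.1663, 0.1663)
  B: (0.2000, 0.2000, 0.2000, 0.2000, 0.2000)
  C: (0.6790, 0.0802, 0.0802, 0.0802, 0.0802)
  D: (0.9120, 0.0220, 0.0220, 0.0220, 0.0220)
B > A > C > D

Key insight: Entropy is maximized by uniform distributions and minimized by concentrated distributions.

Entropies:
  H(A) = 2.2500 bits
  H(B) = 2.3219 bits
  H(C) = 1.5475 bits
  H(D) = 0.6058 bits

Ranking: B > A > C > D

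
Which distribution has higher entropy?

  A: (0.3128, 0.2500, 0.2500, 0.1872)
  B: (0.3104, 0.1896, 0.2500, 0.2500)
B

Both distributions are close to uniform, making this a harder comparison.

H(A) = 1.9770 bits
H(B) = 1.9787 bits

The distribution closer to uniform has higher entropy.
Answer: B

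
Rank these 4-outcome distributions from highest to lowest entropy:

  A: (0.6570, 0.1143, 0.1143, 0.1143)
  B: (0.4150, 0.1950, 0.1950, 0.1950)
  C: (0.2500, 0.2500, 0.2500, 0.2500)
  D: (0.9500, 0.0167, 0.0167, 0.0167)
C > B > A > D

Key insight: Entropy is maximized by uniform distributions and minimized by concentrated distributions.

Entropies:
  H(A) = 1.4713 bits
  H(B) = 1.9063 bits
  H(C) = 2.0000 bits
  H(D) = 0.3656 bits

Ranking: C > B > A > D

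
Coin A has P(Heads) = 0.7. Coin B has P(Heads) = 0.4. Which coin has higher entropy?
B

For binary distributions, entropy is maximized at p=0.5 and decreases as p moves toward 0 or 1.

H(A) = H(0.7) = 0.8813 bits
H(B) = H(0.4) = 0.9710 bits

Distribution B (p=0.4) is closer to uniform (p=0.5), so it has higher entropy.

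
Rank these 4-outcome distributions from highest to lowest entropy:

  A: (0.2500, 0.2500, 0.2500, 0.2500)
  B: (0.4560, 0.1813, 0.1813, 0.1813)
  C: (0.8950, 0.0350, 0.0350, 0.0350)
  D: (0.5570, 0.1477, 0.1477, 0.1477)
A > B > D > C

Key insight: Entropy is maximized by uniform distributions and minimized by concentrated distributions.

Entropies:
  H(A) = 2.0000 bits
  H(B) = 1.8566 bits
  H(C) = 0.6511 bits
  H(D) = 1.6927 bits

Ranking: A > B > D > C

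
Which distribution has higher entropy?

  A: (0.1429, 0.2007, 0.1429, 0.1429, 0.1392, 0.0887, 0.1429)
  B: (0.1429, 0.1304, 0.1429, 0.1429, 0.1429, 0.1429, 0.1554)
B

Both distributions are close to uniform, making this a harder comparison.

H(A) = 2.7752 bits
H(B) = 2.8058 bits

The distribution closer to uniform has higher entropy.
Answer: B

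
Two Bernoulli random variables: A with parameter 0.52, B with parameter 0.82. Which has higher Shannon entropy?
A

For binary distributions, entropy is maximized at p=0.5 and decreases as p moves toward 0 or 1.

H(A) = H(0.52) = 0.9988 bits
H(B) = H(0.82) = 0.6801 bits

Distribution A (p=0.52) is closer to uniform (p=0.5), so it has higher entropy.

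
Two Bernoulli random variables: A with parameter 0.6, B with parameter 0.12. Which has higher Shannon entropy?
A

For binary distributions, entropy is maximized at p=0.5 and decreases as p moves toward 0 or 1.

H(A) = H(0.6) = 0.9710 bits
H(B) = H(0.12) = 0.5294 bits

Distribution A (p=0.6) is closer to uniform (p=0.5), so it has higher entropy.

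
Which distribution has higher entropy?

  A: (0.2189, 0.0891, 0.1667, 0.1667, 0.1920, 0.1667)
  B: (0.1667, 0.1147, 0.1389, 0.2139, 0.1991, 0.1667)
B

Both distributions are close to uniform, making this a harder comparison.

H(A) = 2.5401 bits
H(B) = 2.5551 bits

The distribution closer to uniform has higher entropy.
Answer: B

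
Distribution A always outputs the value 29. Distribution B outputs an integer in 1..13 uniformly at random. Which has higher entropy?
B

A is deterministic, so H(A) = 0. B is uniform over 13 outcomes, so H(B) = log₂(13) = 3.700 bits. Any distribution with genuine randomness has higher entropy than a deterministic one.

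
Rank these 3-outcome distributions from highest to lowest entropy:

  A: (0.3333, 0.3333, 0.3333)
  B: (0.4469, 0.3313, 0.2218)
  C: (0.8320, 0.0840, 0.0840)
A > B > C

Key insight: Entropy is maximized by uniform distributions and minimized by concentrated distributions.

- Uniform distributions have maximum entropy log₂(3) = 1.5850 bits
- The more "peaked" or concentrated a distribution, the lower its entropy

Entropies:
  H(A) = 1.5850 bits
  H(B) = 1.5292 bits
  H(C) = 0.8211 bits

Ranking: A > B > C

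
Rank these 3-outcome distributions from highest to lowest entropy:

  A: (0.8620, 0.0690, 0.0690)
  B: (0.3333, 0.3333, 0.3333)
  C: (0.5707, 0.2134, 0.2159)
B > C > A

Key insight: Entropy is maximized by uniform distributions and minimized by concentrated distributions.

- Uniform distributions have maximum entropy log₂(3) = 1.5850 bits
- The more "peaked" or concentrated a distribution, the lower its entropy

Entropies:
  H(A) = 0.7170 bits
  H(B) = 1.5850 bits
  H(C) = 1.4148 bits

Ranking: B > C > A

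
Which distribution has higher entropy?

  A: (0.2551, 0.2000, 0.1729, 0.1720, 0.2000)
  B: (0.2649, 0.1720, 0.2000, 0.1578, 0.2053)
A

Both distributions are close to uniform, making this a harder comparison.

H(A) = 2.3061 bits
H(B) = 2.2981 bits

The distribution closer to uniform has higher entropy.
Answer: A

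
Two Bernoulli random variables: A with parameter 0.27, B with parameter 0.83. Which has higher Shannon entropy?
A

For binary distributions, entropy is maximized at p=0.5 and decreases as p moves toward 0 or 1.

H(A) = H(0.27) = 0.8415 bits
H(B) = H(0.83) = 0.6577 bits

Distribution A (p=0.27) is closer to uniform (p=0.5), so it has higher entropy.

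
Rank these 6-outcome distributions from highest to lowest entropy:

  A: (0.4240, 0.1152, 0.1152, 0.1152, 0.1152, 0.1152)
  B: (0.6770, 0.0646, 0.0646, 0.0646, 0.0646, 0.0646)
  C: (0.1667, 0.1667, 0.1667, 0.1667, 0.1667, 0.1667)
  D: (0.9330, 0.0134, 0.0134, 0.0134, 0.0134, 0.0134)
C > A > B > D

Key insight: Entropy is maximized by uniform distributions and minimized by concentrated distributions.

Entropies:
  H(A) = 2.3207 bits
  H(B) = 1.6576 bits
  H(C) = 2.5850 bits
  H(D) = 0.5102 bits

Ranking: C > A > B > D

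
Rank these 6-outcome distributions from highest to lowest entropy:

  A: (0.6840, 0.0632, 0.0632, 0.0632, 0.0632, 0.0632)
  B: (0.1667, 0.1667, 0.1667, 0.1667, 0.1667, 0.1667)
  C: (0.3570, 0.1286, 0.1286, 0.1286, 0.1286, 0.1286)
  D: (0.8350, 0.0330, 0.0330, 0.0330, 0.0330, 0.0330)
B > C > A > D

Key insight: Entropy is maximized by uniform distributions and minimized by concentrated distributions.

Entropies:
  H(A) = 1.6337 bits
  H(B) = 2.5850 bits
  H(C) = 2.4332 bits
  H(D) = 1.0293 bits

Ranking: B > C > A > D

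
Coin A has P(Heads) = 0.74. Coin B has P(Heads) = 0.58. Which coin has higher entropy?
B

For binary distributions, entropy is maximized at p=0.5 and decreases as p moves toward 0 or 1.

H(A) = H(0.74) = 0.8267 bits
H(B) = H(0.58) = 0.9815 bits

Distribution B (p=0.58) is closer to uniform (p=0.5), so it has higher entropy.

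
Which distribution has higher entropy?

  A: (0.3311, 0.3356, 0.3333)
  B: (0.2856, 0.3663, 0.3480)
A

Both distributions are close to uniform, making this a harder comparison.

H(A) = 1.5849 bits
H(B) = 1.5770 bits

The distribution closer to uniform has higher entropy.
Answer: A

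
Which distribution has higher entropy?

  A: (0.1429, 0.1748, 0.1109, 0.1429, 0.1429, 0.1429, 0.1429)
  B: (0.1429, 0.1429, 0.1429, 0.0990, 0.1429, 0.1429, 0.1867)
A

Both distributions are close to uniform, making this a harder comparison.

H(A) = 2.7970 bits
H(B) = 2.7876 bits

The distribution closer to uniform has higher entropy.
Answer: A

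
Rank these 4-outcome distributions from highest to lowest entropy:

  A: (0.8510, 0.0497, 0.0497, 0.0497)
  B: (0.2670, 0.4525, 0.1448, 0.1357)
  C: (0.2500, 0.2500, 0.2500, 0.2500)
C > B > A

Key insight: Entropy is maximized by uniform distributions and minimized by concentrated distributions.

- Uniform distributions have maximum entropy log₂(4) = 2.0000 bits
- The more "peaked" or concentrated a distribution, the lower its entropy

Entropies:
  H(A) = 0.8435 bits
  H(B) = 1.8211 bits
  H(C) = 2.0000 bits

Ranking: C > B > A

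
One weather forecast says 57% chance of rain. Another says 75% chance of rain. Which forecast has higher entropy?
57% forecast

Treat each forecast as a Bernoulli distribution. Binary entropy is maximized at p=0.5 and falls off symmetrically toward 0 or 1. The 57% forecast is closer to 50%, so it is more uncertain. H(57%) ≈ 0.986 bits, H(75%) ≈ 0.811 bits.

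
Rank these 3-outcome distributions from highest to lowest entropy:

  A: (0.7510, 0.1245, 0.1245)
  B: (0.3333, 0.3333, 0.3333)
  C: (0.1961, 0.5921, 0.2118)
B > C > A

Key insight: Entropy is maximized by uniform distributions and minimized by concentrated distributions.

- Uniform distributions have maximum entropy log₂(3) = 1.5850 bits
- The more "peaked" or concentrated a distribution, the lower its entropy

Entropies:
  H(A) = 1.0587 bits
  H(B) = 1.5850 bits
  H(C) = 1.3829 bits

Ranking: B > C > A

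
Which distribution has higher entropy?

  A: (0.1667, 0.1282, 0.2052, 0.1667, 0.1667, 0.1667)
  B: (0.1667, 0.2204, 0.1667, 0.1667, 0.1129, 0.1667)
A

Both distributions are close to uniform, making this a harder comparison.

H(A) = 2.5720 bits
H(B) = 2.5595 bits

The distribution closer to uniform has higher entropy.
Answer: A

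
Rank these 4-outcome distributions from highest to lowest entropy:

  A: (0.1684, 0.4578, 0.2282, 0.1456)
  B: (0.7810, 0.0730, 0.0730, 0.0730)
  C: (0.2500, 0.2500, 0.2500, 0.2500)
C > A > B

Key insight: Entropy is maximized by uniform distributions and minimized by concentrated distributions.

- Uniform distributions have maximum entropy log₂(4) = 2.0000 bits
- The more "peaked" or concentrated a distribution, the lower its entropy

Entropies:
  H(A) = 1.8401 bits
  H(B) = 1.1054 bits
  H(C) = 2.0000 bits

Ranking: C > A > B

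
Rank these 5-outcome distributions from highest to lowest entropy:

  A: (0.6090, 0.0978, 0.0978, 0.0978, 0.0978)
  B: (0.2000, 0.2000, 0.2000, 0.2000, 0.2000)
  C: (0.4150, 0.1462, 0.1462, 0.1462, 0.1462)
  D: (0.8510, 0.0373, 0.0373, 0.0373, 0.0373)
B > C > A > D

Key insight: Entropy is maximized by uniform distributions and minimized by concentrated distributions.

Entropies:
  H(A) = 1.7474 bits
  H(B) = 2.3219 bits
  H(C) = 2.1491 bits
  H(D) = 0.9053 bits

Ranking: B > C > A > D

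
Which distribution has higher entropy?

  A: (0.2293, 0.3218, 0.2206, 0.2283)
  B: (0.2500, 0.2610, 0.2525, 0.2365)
B

Both distributions are close to uniform, making this a harder comparison.

H(A) = 1.9811 bits
H(B) = 1.9991 bits

The distribution closer to uniform has higher entropy.
Answer: B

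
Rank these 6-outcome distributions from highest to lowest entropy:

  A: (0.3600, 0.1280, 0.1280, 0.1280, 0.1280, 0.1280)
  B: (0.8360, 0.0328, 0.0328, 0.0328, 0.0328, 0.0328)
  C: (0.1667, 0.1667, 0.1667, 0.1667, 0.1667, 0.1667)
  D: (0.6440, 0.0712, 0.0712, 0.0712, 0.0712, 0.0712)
C > A > D > B

Key insight: Entropy is maximized by uniform distributions and minimized by concentrated distributions.

Entropies:
  H(A) = 2.4287 bits
  H(B) = 1.0246 bits
  H(C) = 2.5850 bits
  H(D) = 1.7659 bits

Ranking: C > A > D > B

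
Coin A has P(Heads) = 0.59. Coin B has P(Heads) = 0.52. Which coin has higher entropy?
B

For binary distributions, entropy is maximized at p=0.5 and decreases as p moves toward 0 or 1.

H(A) = H(0.59) = 0.9765 bits
H(B) = H(0.52) = 0.9988 bits

Distribution B (p=0.52) is closer to uniform (p=0.5), so it has higher entropy.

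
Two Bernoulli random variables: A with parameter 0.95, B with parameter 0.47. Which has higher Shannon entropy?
B

For binary distributions, entropy is maximized at p=0.5 and decreases as p moves toward 0 or 1.

H(A) = H(0.95) = 0.2864 bits
H(B) = H(0.47) = 0.9974 bits

Distribution B (p=0.47) is closer to uniform (p=0.5), so it has higher entropy.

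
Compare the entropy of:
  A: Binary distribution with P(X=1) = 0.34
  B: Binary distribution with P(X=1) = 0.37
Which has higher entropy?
B

For binary distributions, entropy is maximized at p=0.5 and decreases as p moves toward 0 or 1.

H(A) = H(0.34) = 0.9248 bits
H(B) = H(0.37) = 0.9507 bits

Distribution B (p=0.37) is closer to uniform (p=0.5), so it has higher entropy.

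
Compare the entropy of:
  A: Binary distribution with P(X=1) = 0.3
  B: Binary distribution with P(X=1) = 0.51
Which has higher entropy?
B

For binary distributions, entropy is maximized at p=0.5 and decreases as p moves toward 0 or 1.

H(A) = H(0.3) = 0.8813 bits
H(B) = H(0.51) = 0.9997 bits

Distribution B (p=0.51) is closer to uniform (p=0.5), so it has higher entropy.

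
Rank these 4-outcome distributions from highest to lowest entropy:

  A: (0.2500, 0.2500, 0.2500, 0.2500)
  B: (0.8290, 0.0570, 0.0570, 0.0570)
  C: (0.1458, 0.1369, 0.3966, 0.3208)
A > C > B

Key insight: Entropy is maximized by uniform distributions and minimized by concentrated distributions.

- Uniform distributions have maximum entropy log₂(4) = 2.0000 bits
- The more "peaked" or concentrated a distribution, the lower its entropy

Entropies:
  H(A) = 2.0000 bits
  H(B) = 0.9310 bits
  H(C) = 1.8530 bits

Ranking: A > C > B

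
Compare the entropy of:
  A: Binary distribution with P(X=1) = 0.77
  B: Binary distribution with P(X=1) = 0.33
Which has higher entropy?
B

For binary distributions, entropy is maximized at p=0.5 and decreases as p moves toward 0 or 1.

H(A) = H(0.77) = 0.7780 bits
H(B) = H(0.33) = 0.9149 bits

Distribution B (p=0.33) is closer to uniform (p=0.5), so it has higher entropy.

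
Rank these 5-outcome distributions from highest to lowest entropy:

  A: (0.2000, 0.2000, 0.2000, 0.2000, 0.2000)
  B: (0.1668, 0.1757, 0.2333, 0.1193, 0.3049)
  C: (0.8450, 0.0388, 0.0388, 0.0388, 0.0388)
A > B > C

Key insight: Entropy is maximized by uniform distributions and minimized by concentrated distributions.

- Uniform distributions have maximum entropy log₂(5) = 2.3219 bits
- The more "peaked" or concentrated a distribution, the lower its entropy

Entropies:
  H(A) = 2.3219 bits
  H(B) = 2.2501 bits
  H(C) = 0.9322 bits

Ranking: A > B > C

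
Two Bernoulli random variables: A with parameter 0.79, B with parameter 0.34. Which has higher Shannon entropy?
B

For binary distributions, entropy is maximized at p=0.5 and decreases as p moves toward 0 or 1.

H(A) = H(0.79) = 0.7415 bits
H(B) = H(0.34) = 0.9248 bits

Distribution B (p=0.34) is closer to uniform (p=0.5), so it has higher entropy.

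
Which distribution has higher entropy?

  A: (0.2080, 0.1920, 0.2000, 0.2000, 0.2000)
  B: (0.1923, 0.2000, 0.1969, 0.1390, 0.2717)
A

Both distributions are close to uniform, making this a harder comparison.

H(A) = 2.3215 bits
H(B) = 2.2900 bits

The distribution closer to uniform has higher entropy.
Answer: A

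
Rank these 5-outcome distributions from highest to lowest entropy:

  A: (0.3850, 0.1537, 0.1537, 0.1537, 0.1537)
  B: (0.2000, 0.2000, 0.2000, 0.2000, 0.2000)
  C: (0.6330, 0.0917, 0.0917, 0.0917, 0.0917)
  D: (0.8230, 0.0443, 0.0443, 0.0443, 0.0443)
B > A > C > D

Key insight: Entropy is maximized by uniform distributions and minimized by concentrated distributions.

Entropies:
  H(A) = 2.1915 bits
  H(B) = 2.3219 bits
  H(C) = 1.6823 bits
  H(D) = 1.0275 bits

Ranking: B > A > C > D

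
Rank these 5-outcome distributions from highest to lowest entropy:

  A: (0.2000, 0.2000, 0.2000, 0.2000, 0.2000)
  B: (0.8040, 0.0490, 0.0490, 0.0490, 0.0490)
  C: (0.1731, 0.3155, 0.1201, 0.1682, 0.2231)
A > C > B

Key insight: Entropy is maximized by uniform distributions and minimized by concentrated distributions.

- Uniform distributions have maximum entropy log₂(5) = 2.3219 bits
- The more "peaked" or concentrated a distribution, the lower its entropy

Entropies:
  H(A) = 2.3219 bits
  H(B) = 1.1059 bits
  H(C) = 2.2457 bits

Ranking: A > C > B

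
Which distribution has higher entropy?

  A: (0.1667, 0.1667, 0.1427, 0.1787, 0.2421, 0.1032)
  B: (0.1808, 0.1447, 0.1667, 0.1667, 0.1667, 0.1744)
B

Both distributions are close to uniform, making this a harder comparison.

H(A) = 2.5400 bits
H(B) = 2.5817 bits

The distribution closer to uniform has higher entropy.
Answer: B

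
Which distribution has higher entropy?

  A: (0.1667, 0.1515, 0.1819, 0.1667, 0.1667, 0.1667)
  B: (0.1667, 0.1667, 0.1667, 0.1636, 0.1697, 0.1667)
B

Both distributions are close to uniform, making this a harder comparison.

H(A) = 2.5830 bits
H(B) = 2.5849 bits

The distribution closer to uniform has higher entropy.
Answer: B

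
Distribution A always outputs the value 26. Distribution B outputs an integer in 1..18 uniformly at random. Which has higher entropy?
B

A is deterministic, so H(A) = 0. B is uniform over 18 outcomes, so H(B) = log₂(18) = 4.170 bits. Any distribution with genuine randomness has higher entropy than a deterministic one.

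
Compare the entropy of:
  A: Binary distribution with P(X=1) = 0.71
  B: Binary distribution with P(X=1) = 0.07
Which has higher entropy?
A

For binary distributions, entropy is maximized at p=0.5 and decreases as p moves toward 0 or 1.

H(A) = H(0.71) = 0.8687 bits
H(B) = H(0.07) = 0.3659 bits

Distribution A (p=0.71) is closer to uniform (p=0.5), so it has higher entropy.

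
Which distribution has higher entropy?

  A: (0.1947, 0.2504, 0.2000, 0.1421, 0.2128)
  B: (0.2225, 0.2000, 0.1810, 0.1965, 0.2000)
B

Both distributions are close to uniform, making this a harder comparison.

H(A) = 2.2993 bits
H(B) = 2.3188 bits

The distribution closer to uniform has higher entropy.
Answer: B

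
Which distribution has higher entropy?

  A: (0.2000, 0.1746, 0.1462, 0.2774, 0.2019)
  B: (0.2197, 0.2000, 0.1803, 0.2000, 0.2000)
B

Both distributions are close to uniform, making this a harder comparison.

H(A) = 2.2887 bits
H(B) = 2.3191 bits

The distribution closer to uniform has higher entropy.
Answer: B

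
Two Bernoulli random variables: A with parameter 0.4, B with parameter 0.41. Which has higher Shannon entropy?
B

For binary distributions, entropy is maximized at p=0.5 and decreases as p moves toward 0 or 1.

H(A) = H(0.4) = 0.9710 bits
H(B) = H(0.41) = 0.9765 bits

Distribution B (p=0.41) is closer to uniform (p=0.5), so it has higher entropy.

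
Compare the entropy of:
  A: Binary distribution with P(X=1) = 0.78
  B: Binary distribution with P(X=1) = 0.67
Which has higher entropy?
B

For binary distributions, entropy is maximized at p=0.5 and decreases as p moves toward 0 or 1.

H(A) = H(0.78) = 0.7602 bits
H(B) = H(0.67) = 0.9149 bits

Distribution B (p=0.67) is closer to uniform (p=0.5), so it has higher entropy.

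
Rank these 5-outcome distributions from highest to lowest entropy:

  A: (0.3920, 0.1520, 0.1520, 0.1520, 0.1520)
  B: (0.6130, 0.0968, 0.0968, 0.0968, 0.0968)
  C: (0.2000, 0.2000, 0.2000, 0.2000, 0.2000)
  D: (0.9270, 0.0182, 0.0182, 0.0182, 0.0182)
C > A > B > D

Key insight: Entropy is maximized by uniform distributions and minimized by concentrated distributions.

Entropies:
  H(A) = 2.1821 bits
  H(B) = 1.7368 bits
  H(C) = 2.3219 bits
  H(D) = 0.5230 bits

Ranking: C > A > B > D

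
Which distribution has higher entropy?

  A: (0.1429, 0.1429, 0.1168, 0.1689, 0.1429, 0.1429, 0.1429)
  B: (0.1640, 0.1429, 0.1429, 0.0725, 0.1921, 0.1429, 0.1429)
A

Both distributions are close to uniform, making this a harder comparison.

H(A) = 2.8005 bits
H(B) = 2.7636 bits

The distribution closer to uniform has higher entropy.
Answer: A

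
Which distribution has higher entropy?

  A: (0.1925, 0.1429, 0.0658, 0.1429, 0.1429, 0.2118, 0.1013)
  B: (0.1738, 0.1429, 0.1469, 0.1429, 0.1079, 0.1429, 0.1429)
B

Both distributions are close to uniform, making this a harder comparison.

H(A) = 2.7279 bits
H(B) = 2.7960 bits

The distribution closer to uniform has higher entropy.
Answer: B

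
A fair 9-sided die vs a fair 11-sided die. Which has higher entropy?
11-sided die

Both are uniform distributions; for uniform over n outcomes, H = log₂(n). H(9-sided) = log₂(9) = 3.170 bits and H(11-sided) = log₂(11) = 3.459 bits. More outcomes in a uniform distribution means higher entropy.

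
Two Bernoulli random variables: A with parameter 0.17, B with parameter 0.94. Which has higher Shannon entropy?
A

For binary distributions, entropy is maximized at p=0.5 and decreases as p moves toward 0 or 1.

H(A) = H(0.17) = 0.6577 bits
H(B) = H(0.94) = 0.3274 bits

Distribution A (p=0.17) is closer to uniform (p=0.5), so it has higher entropy.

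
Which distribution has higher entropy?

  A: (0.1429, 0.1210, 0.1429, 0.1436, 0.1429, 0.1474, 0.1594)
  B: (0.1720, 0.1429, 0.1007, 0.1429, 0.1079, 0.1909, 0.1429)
A

Both distributions are close to uniform, making this a harder comparison.

H(A) = 2.8034 bits
H(B) = 2.7760 bits

The distribution closer to uniform has higher entropy.
Answer: A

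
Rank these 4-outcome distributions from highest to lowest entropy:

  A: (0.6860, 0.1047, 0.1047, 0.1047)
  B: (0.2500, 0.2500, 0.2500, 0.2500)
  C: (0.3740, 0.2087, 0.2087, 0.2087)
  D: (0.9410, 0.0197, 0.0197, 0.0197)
B > C > A > D

Key insight: Entropy is maximized by uniform distributions and minimized by concentrated distributions.

Entropies:
  H(A) = 1.3954 bits
  H(B) = 2.0000 bits
  H(C) = 1.9459 bits
  H(D) = 0.4170 bits

Ranking: B > C > A > D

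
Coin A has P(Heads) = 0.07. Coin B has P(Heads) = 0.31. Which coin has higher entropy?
B

For binary distributions, entropy is maximized at p=0.5 and decreases as p moves toward 0 or 1.

H(A) = H(0.07) = 0.3659 bits
H(B) = H(0.31) = 0.8932 bits

Distribution B (p=0.31) is closer to uniform (p=0.5), so it has higher entropy.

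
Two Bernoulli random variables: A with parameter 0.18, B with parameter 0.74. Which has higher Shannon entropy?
B

For binary distributions, entropy is maximized at p=0.5 and decreases as p moves toward 0 or 1.

H(A) = H(0.18) = 0.6801 bits
H(B) = H(0.74) = 0.8267 bits

Distribution B (p=0.74) is closer to uniform (p=0.5), so it has higher entropy.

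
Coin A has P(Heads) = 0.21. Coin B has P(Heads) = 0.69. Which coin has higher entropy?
B

For binary distributions, entropy is maximized at p=0.5 and decreases as p moves toward 0 or 1.

H(A) = H(0.21) = 0.7415 bits
H(B) = H(0.69) = 0.8932 bits

Distribution B (p=0.69) is closer to uniform (p=0.5), so it has higher entropy.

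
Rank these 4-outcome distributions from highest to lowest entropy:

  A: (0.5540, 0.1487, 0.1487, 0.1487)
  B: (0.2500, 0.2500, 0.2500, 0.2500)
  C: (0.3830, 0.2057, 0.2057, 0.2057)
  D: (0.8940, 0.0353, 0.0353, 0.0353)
B > C > A > D

Key insight: Entropy is maximized by uniform distributions and minimized by concentrated distributions.

Entropies:
  H(A) = 1.6985 bits
  H(B) = 2.0000 bits
  H(C) = 1.9381 bits
  H(D) = 0.6557 bits

Ranking: B > C > A > D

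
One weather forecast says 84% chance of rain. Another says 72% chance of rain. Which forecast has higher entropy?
72% forecast

Treat each forecast as a Bernoulli distribution. Binary entropy is maximized at p=0.5 and falls off symmetrically toward 0 or 1. The 72% forecast is closer to 50%, so it is more uncertain. H(84%) ≈ 0.634 bits, H(72%) ≈ 0.855 bits.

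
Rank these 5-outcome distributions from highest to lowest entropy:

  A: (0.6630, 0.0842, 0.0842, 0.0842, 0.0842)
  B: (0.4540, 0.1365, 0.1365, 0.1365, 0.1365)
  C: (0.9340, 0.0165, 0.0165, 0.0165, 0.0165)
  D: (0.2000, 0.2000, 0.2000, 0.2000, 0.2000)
D > B > A > C

Key insight: Entropy is maximized by uniform distributions and minimized by concentrated distributions.

Entropies:
  H(A) = 1.5959 bits
  H(B) = 2.0859 bits
  H(C) = 0.4828 bits
  H(D) = 2.3219 bits

Ranking: D > B > A > C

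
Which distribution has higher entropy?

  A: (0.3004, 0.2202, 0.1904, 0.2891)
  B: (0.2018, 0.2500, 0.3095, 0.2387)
B

Both distributions are close to uniform, making this a harder comparison.

H(A) = 1.9751 bits
H(B) = 1.9829 bits

The distribution closer to uniform has higher entropy.
Answer: B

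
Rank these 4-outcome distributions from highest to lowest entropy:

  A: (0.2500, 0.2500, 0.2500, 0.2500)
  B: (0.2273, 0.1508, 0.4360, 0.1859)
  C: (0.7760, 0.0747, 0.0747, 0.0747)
A > B > C

Key insight: Entropy is maximized by uniform distributions and minimized by concentrated distributions.

- Uniform distributions have maximum entropy log₂(4) = 2.0000 bits
- The more "peaked" or concentrated a distribution, the lower its entropy

Entropies:
  H(A) = 2.0000 bits
  H(B) = 1.8709 bits
  H(C) = 1.1224 bits

Ranking: A > B > C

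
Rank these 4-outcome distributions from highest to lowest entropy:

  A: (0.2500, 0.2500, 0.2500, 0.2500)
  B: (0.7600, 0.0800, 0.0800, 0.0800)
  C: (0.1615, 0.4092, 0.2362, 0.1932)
A > C > B

Key insight: Entropy is maximized by uniform distributions and minimized by concentrated distributions.

- Uniform distributions have maximum entropy log₂(4) = 2.0000 bits
- The more "peaked" or concentrated a distribution, the lower its entropy

Entropies:
  H(A) = 2.0000 bits
  H(B) = 1.1754 bits
  H(C) = 1.9022 bits

Ranking: A > C > B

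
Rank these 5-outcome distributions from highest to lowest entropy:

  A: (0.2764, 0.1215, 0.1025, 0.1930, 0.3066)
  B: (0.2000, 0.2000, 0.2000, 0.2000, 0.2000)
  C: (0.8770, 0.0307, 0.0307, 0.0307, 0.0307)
B > A > C

Key insight: Entropy is maximized by uniform distributions and minimized by concentrated distributions.

- Uniform distributions have maximum entropy log₂(5) = 2.3219 bits
- The more "peaked" or concentrated a distribution, the lower its entropy

Entropies:
  H(A) = 2.2001 bits
  H(B) = 2.3219 bits
  H(C) = 0.7839 bits

Ranking: B > A > C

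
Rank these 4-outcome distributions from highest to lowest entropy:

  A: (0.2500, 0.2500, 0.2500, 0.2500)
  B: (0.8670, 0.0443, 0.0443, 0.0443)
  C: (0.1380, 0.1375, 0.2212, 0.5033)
A > C > B

Key insight: Entropy is maximized by uniform distributions and minimized by concentrated distributions.

- Uniform distributions have maximum entropy log₂(4) = 2.0000 bits
- The more "peaked" or concentrated a distribution, the lower its entropy

Entropies:
  H(A) = 2.0000 bits
  H(B) = 0.7764 bits
  H(C) = 1.7678 bits

Ranking: A > C > B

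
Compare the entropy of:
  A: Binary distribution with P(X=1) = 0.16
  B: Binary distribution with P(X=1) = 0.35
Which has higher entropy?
B

For binary distributions, entropy is maximized at p=0.5 and decreases as p moves toward 0 or 1.

H(A) = H(0.16) = 0.6343 bits
H(B) = H(0.35) = 0.9341 bits

Distribution B (p=0.35) is closer to uniform (p=0.5), so it has higher entropy.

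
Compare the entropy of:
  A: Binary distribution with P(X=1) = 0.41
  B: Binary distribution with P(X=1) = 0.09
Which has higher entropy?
A

For binary distributions, entropy is maximized at p=0.5 and decreases as p moves toward 0 or 1.

H(A) = H(0.41) = 0.9765 bits
H(B) = H(0.09) = 0.4365 bits

Distribution A (p=0.41) is closer to uniform (p=0.5), so it has higher entropy.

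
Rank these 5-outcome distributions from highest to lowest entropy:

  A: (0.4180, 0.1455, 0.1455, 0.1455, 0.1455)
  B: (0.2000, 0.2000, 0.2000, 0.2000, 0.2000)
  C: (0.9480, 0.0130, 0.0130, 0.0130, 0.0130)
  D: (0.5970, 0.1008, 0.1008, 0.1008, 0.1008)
B > A > D > C

Key insight: Entropy is maximized by uniform distributions and minimized by concentrated distributions.

Entropies:
  H(A) = 2.1445 bits
  H(B) = 2.3219 bits
  H(C) = 0.3988 bits
  H(D) = 1.7787 bits

Ranking: B > A > D > C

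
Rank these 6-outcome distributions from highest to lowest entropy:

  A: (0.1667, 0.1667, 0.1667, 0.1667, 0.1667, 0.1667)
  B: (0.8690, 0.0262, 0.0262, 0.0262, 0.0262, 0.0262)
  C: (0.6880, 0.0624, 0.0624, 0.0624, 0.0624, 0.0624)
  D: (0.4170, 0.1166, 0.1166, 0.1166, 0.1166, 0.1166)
A > D > C > B

Key insight: Entropy is maximized by uniform distributions and minimized by concentrated distributions.

Entropies:
  H(A) = 2.5850 bits
  H(B) = 0.8643 bits
  H(C) = 1.6199 bits
  H(D) = 2.3337 bits

Ranking: A > D > C > B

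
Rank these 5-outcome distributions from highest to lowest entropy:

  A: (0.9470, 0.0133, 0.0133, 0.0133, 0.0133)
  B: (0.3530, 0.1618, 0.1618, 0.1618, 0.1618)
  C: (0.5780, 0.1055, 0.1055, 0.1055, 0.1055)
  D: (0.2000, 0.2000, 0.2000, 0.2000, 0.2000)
D > B > C > A

Key insight: Entropy is maximized by uniform distributions and minimized by concentrated distributions.

Entropies:
  H(A) = 0.4050 bits
  H(B) = 2.2307 bits
  H(C) = 1.8264 bits
  H(D) = 2.3219 bits

Ranking: D > B > C > A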